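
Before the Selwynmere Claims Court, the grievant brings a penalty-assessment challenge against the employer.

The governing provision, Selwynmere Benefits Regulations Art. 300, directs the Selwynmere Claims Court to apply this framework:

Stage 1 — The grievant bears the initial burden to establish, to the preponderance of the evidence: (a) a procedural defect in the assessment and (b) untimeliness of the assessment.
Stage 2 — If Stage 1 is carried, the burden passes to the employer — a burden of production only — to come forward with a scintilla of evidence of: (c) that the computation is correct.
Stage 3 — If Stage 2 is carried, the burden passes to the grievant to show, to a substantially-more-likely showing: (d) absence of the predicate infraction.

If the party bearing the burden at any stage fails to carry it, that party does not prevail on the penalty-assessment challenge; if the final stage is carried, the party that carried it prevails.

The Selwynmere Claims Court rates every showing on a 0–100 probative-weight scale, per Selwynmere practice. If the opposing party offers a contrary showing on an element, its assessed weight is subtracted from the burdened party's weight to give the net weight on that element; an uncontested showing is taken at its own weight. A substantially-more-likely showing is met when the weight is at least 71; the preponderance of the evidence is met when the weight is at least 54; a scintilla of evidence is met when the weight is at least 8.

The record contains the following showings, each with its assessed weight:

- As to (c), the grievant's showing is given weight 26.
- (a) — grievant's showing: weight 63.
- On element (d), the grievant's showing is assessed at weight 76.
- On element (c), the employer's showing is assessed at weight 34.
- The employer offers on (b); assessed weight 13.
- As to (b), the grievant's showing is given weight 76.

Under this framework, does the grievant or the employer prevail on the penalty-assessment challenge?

grievant

Stage 1 — burden on grievant; standard: the preponderance of the evidence (weight is at least 54).
    (a): 63 ≥ 54 [met]
    (b): 76 − 13 = 63 ≥ 54 [met]
  Stage 1 carried; the burden shifts to the employer.
Stage 2 — burden on employer; standard: a scintilla of evidence (weight is at least 8).
    (c): 34 − 26 = 8 ≥ 8 [met]
  All elements met. The burden passes to the grievant.
Stage 3 — burden on grievant; standard: a substantially-more-likely showing (weight is at least 71).
    (d): 76 ≥ 71 [met]
  Stage 3 carried; the final stage is satisfied.
With every stage satisfied, the grievant prevails.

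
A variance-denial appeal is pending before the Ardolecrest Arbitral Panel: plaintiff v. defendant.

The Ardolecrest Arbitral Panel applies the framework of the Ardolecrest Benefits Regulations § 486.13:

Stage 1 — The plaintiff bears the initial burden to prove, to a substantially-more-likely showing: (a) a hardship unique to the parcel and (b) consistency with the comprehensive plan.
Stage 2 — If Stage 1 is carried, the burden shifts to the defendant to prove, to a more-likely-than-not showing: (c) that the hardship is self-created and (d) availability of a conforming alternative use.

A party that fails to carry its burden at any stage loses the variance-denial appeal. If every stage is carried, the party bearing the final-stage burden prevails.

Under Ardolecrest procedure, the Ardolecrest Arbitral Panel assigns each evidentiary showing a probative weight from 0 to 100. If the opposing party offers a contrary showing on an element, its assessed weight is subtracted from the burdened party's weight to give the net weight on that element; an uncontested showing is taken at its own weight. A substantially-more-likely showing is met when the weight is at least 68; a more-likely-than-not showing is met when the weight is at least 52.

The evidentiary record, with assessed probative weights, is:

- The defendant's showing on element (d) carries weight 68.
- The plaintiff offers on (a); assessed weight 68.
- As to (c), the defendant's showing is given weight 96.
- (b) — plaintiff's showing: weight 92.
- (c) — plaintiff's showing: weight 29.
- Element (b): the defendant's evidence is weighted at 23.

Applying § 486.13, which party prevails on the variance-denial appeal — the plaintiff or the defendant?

At Stage 1 the plaintiff must meet a substantially-more-likely showing (weight is at least 68): on (a) the weight is 68, which does reach 68, so (a) meets the standard; on (b) the weight is 92 less the opposing 23 gives net 69, which does reach 68, so (b) meets the standard.
  All elements met. The burden passes to the defendant.
At Stage 2 the defendant must meet a more-likely-than-not showing (weight is at least 52): on (c) the weight is 96 less the opposing 29 gives net 67, which does reach 52, so (c) meets the standard; on (d) the weight is 68, ≥ 52, so (d) meets the standard.
  The defendant carries the last stage.
With every stage satisfied, the defendant prevails.

defendant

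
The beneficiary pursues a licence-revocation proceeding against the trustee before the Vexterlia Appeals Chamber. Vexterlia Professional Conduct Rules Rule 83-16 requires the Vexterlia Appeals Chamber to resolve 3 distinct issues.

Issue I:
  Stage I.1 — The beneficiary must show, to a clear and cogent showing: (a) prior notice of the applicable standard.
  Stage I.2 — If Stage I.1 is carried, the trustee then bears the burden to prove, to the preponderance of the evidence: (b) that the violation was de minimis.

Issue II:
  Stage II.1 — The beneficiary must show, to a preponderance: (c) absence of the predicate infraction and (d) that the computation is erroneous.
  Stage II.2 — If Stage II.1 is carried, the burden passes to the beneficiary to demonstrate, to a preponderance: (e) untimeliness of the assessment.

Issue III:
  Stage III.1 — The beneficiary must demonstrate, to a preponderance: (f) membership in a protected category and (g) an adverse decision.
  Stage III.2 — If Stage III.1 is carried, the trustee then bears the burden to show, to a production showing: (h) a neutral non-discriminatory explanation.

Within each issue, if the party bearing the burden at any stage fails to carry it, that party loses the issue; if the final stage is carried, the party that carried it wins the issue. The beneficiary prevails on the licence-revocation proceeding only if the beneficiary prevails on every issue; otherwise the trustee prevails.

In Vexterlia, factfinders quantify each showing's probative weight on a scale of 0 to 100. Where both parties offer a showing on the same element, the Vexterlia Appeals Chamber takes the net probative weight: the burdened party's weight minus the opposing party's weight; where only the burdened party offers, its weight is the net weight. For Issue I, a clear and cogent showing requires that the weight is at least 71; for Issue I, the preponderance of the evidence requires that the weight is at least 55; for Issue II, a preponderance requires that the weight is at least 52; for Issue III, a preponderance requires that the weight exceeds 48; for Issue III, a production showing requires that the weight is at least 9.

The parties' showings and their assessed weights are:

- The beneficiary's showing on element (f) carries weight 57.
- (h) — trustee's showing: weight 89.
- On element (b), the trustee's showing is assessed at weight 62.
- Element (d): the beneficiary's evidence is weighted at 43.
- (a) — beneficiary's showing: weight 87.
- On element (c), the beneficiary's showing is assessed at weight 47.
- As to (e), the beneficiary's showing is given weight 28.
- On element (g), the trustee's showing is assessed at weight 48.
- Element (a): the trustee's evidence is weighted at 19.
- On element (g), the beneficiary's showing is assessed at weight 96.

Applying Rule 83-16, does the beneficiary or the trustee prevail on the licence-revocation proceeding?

trustee

— Issue I —
Stage I.1 — burden on beneficiary; standard: a clear and cogent showing (weight is at least 71).
    (a): 87 − 19 = 68 < 71 [not met]
  Not every element is met, so the beneficiary fails to carry Stage I.1.
So the trustee prevails on this issue.
— Issue II —
Stage II.1 (beneficiary, a preponderance, weight is at least 52): (c) 47 < 52 — fails; (d) 43 < 52 — fails.
  Not every element is met, so the beneficiary fails to carry Stage II.1.
So the trustee prevails on this issue.
— Issue III —
Stage III.1 — burden on beneficiary; standard: a preponderance (weight exceeds 48).
    (f): 57 > 48 [met]
    (g): 96 − 48 = 48 ≤ 48 [not met]
  Not every element is met, so the beneficiary fails to carry Stage III.1.
The analysis ends at Stage III.1; the trustee prevails on this issue.
Per-issue: Issue I → trustee; Issue II → trustee; Issue III → trustee. The beneficiary must prevail on every issue; overall, the trustee prevails.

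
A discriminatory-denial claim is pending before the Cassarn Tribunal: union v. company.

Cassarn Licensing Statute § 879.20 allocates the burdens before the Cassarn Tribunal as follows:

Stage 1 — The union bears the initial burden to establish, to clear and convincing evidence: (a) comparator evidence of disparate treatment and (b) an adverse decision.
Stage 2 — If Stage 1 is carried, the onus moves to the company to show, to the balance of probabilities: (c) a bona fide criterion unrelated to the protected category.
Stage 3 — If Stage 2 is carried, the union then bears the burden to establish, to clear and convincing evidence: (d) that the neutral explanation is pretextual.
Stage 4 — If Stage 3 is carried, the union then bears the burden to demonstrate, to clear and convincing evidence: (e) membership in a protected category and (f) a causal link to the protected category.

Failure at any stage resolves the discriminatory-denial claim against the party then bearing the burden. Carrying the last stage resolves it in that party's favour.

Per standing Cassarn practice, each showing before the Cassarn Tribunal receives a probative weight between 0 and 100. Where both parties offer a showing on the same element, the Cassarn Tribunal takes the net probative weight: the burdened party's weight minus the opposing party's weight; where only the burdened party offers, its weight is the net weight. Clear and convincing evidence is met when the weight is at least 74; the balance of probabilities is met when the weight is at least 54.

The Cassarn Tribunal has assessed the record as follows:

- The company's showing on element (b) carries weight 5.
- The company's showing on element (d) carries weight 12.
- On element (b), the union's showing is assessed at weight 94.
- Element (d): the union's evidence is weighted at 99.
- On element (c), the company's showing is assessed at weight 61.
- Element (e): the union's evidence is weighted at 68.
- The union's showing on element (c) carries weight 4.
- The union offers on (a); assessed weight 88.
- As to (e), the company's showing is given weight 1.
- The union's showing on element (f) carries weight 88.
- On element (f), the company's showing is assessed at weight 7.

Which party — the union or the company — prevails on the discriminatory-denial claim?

company

At Stage 1 the union must meet clear and convincing evidence (weight is at least 74): on (a) the weight is 88, which does reach 74, so (a) meets the standard; on (b) the weight is 94 less the opposing 5 gives net 89, which does reach 74, so (b) meets the standard.
  All elements met. The burden passes to the company.
At Stage 2 the company must meet the balance of probabilities (weight is at least 54): on (c) the weight is 61 less the opposing 4 gives net 57, ≥ 54, so (c) meets the standard.
  The company carries Stage 2; the union now bears the burden.
At Stage 3 the union must meet clear and convincing evidence (weight is at least 74): on (d) the weight is 99 less the opposing 12 gives net 87, which does reach 74, so (d) meets the standard.
  All elements met. The union retains the burden for Stage 4.
At Stage 4 the union must meet clear and convincing evidence (weight is at least 74): on (e) the weight is 68 less the opposing 1 gives net 67, which does not reach 74, so (e) does not meet the standard; on (f) the weight is 88 less the opposing 7 gives net 81, ≥ 74, so (f) meets the standard.
  Not every element is met, so the union fails to carry Stage 4.
The analysis ends at Stage 4; the company prevails.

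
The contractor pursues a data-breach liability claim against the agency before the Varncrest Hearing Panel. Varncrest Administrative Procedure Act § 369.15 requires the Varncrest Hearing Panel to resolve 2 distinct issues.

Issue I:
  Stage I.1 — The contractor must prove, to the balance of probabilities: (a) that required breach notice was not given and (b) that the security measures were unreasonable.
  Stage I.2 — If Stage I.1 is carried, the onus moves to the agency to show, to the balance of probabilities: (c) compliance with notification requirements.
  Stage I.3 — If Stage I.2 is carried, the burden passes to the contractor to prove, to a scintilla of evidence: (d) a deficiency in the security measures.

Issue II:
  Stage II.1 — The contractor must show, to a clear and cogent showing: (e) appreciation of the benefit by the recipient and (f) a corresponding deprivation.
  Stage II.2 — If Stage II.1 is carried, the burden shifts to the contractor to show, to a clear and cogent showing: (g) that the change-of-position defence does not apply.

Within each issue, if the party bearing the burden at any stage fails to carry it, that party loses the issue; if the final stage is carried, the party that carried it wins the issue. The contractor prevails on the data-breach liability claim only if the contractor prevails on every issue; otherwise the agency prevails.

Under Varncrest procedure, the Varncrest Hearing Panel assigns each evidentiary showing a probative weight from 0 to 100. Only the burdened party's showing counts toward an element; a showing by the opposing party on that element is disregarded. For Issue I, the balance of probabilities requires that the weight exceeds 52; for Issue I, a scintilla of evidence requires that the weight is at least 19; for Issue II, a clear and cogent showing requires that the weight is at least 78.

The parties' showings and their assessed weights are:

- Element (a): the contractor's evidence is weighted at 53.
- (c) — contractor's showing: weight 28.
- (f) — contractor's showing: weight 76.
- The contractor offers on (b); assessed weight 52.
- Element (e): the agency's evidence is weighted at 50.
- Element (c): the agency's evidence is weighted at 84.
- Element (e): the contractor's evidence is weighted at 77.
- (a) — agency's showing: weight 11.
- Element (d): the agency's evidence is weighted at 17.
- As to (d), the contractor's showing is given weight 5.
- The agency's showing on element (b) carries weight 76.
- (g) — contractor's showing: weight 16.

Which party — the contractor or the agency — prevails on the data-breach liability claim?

agency

— Issue I —
Stage I.1 — burden on contractor; standard: the balance of probabilities (weight exceeds 52).
    (a): 53 (agency's 11 disregarded) > 52 [met]
    (b): 52 (agency's 76 disregarded) ≤ 52 [not met]
  The contractor does not carry Stage I.1.
So the agency prevails on this issue.
— Issue II —
At Stage II.1 the contractor must meet a clear and cogent showing (weight is at least 78): on (e) the weight is 77 (the agency's 50 is given no effect), which does not reach 78, so (e) does not meet the standard; on (f) the weight is 76, < 78, so (f) does not meet the standard.
  The contractor does not carry Stage II.1.
So the agency prevails on this issue.
Per-issue: Issue I → agency; Issue II → agency. The contractor must prevail on every issue; overall, the agency prevails.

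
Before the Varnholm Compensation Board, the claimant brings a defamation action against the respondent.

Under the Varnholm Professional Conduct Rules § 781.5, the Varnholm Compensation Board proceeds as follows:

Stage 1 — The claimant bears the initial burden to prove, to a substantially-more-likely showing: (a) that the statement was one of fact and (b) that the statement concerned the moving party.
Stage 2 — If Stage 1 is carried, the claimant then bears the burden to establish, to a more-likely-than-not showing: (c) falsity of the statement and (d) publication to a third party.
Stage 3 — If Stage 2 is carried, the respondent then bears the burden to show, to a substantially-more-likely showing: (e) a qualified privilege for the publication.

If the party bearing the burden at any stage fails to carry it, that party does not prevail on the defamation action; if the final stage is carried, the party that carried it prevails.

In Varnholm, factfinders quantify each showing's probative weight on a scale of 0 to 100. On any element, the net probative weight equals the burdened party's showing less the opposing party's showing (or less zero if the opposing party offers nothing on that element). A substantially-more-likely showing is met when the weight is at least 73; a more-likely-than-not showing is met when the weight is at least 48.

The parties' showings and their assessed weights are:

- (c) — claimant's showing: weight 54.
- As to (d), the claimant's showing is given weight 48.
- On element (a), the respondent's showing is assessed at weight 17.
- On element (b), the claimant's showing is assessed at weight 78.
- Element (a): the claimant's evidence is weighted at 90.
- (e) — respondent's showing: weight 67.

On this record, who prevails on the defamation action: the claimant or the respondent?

claimant

Stage 1 (claimant, a substantially-more-likely showing, weight is at least 73): (a) net 90−17=73 ≥ 73 — meets; (b) 78 ≥ 73 — meets.
  All elements met. The claimant retains the burden for Stage 2.
Stage 2 (claimant, a more-likely-than-not showing, weight is at least 48): (c) 54 ≥ 48 — meets; (d) 48 ≥ 48 — meets.
  Stage 2 carried; the burden shifts to the respondent.
Stage 3 (respondent, a substantially-more-likely showing, weight is at least 73): (e) 67 < 73 — fails.
  Not every element is met, so the respondent fails to carry Stage 3.
The analysis ends at Stage 3; the claimant prevails.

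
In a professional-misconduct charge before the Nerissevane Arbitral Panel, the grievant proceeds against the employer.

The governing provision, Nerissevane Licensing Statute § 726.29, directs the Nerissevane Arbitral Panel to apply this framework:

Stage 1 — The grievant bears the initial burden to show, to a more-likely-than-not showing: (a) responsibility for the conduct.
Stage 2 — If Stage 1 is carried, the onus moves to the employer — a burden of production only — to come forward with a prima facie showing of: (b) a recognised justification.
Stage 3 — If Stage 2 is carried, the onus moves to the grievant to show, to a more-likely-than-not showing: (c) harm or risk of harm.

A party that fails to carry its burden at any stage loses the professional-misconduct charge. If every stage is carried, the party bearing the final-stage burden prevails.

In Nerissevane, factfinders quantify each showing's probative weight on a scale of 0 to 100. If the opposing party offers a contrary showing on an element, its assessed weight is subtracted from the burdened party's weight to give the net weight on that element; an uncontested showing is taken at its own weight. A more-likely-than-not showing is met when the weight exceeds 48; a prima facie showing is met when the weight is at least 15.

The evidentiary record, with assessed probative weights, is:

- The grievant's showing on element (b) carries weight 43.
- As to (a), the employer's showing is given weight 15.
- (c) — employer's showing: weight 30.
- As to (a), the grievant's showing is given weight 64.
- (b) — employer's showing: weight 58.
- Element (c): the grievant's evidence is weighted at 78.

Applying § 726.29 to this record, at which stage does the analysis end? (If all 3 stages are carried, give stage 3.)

Stage 1 — burden on grievant; standard: a more-likely-than-not showing (weight exceeds 48).
    (a): 64 − 15 = 49 > 48 [met]
  All elements met. The burden passes to the employer.
Stage 2 — burden on employer; standard: a prima facie showing (weight is at least 15).
    (b): 58 − 43 = 15 ≥ 15 [met]
  Stage 2 is satisfied; the onus moves to the grievant.
Stage 3 — burden on grievant; standard: a more-likely-than-not showing (weight exceeds 48).
    (c): 78 − 30 = 48 ≤ 48 [not met]
  Stage 3 not carried; the grievant fails its burden.
The employer prevails.

stage 3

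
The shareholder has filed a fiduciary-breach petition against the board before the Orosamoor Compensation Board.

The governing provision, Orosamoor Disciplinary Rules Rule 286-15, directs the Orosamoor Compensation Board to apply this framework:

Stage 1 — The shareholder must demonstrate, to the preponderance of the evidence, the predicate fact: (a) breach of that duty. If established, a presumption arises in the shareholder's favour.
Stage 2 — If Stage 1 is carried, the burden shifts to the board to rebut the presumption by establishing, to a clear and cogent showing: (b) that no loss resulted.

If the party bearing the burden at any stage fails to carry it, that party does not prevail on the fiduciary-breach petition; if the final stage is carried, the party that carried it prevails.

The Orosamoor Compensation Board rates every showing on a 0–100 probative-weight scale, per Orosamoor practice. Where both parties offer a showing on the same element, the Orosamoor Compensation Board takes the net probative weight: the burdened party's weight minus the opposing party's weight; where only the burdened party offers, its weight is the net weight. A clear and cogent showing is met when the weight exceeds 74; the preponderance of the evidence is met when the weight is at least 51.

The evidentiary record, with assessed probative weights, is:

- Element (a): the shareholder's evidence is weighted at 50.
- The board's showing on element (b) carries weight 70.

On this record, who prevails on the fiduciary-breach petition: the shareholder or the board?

Stage 1 — burden on shareholder; standard: the preponderance of the evidence (weight is at least 51).
    (a): 50 < 51 [not met]
  Stage 1 not carried; the shareholder fails its burden.
The analysis ends at Stage 1; the board prevails.

board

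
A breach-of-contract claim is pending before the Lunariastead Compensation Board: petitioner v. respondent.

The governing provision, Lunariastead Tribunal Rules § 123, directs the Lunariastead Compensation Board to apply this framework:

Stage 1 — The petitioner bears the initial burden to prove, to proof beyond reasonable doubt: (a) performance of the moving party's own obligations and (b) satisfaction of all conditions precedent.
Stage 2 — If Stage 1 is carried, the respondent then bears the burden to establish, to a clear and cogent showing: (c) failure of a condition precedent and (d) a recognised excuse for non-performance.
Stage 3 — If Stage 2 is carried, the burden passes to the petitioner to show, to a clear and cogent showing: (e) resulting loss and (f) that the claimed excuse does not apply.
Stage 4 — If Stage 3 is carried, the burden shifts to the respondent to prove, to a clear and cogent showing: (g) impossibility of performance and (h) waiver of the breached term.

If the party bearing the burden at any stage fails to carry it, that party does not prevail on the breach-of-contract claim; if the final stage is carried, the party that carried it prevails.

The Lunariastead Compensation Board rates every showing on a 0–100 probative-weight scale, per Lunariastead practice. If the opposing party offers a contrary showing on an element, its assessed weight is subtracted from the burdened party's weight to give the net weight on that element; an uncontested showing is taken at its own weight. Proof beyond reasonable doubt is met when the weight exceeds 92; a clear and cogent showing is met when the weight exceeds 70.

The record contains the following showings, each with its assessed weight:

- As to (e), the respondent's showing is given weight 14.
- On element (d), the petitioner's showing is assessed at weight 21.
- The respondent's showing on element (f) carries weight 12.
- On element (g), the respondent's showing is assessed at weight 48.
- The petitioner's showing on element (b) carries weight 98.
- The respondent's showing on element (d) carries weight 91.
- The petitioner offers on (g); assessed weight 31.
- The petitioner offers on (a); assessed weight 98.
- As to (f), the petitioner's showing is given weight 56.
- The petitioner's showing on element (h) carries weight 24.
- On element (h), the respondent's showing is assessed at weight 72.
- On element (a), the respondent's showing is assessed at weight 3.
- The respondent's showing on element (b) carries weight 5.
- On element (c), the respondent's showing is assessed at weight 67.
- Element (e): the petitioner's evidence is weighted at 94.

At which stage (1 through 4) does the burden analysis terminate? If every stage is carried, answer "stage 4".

stage 2

Stage 1 (petitioner, proof beyond reasonable doubt, weight exceeds 92): (a) net 98−3=95 > 92 — meets; (b) net 98−5=93 > 92 — meets.
  All elements met. The burden passes to the respondent.
Stage 2 (respondent, a clear and cogent showing, weight exceeds 70): (c) 67 ≤ 70 — fails; (d) net 91−21=70 ≤ 70 — fails.
  The respondent does not carry Stage 2.
The petitioner prevails.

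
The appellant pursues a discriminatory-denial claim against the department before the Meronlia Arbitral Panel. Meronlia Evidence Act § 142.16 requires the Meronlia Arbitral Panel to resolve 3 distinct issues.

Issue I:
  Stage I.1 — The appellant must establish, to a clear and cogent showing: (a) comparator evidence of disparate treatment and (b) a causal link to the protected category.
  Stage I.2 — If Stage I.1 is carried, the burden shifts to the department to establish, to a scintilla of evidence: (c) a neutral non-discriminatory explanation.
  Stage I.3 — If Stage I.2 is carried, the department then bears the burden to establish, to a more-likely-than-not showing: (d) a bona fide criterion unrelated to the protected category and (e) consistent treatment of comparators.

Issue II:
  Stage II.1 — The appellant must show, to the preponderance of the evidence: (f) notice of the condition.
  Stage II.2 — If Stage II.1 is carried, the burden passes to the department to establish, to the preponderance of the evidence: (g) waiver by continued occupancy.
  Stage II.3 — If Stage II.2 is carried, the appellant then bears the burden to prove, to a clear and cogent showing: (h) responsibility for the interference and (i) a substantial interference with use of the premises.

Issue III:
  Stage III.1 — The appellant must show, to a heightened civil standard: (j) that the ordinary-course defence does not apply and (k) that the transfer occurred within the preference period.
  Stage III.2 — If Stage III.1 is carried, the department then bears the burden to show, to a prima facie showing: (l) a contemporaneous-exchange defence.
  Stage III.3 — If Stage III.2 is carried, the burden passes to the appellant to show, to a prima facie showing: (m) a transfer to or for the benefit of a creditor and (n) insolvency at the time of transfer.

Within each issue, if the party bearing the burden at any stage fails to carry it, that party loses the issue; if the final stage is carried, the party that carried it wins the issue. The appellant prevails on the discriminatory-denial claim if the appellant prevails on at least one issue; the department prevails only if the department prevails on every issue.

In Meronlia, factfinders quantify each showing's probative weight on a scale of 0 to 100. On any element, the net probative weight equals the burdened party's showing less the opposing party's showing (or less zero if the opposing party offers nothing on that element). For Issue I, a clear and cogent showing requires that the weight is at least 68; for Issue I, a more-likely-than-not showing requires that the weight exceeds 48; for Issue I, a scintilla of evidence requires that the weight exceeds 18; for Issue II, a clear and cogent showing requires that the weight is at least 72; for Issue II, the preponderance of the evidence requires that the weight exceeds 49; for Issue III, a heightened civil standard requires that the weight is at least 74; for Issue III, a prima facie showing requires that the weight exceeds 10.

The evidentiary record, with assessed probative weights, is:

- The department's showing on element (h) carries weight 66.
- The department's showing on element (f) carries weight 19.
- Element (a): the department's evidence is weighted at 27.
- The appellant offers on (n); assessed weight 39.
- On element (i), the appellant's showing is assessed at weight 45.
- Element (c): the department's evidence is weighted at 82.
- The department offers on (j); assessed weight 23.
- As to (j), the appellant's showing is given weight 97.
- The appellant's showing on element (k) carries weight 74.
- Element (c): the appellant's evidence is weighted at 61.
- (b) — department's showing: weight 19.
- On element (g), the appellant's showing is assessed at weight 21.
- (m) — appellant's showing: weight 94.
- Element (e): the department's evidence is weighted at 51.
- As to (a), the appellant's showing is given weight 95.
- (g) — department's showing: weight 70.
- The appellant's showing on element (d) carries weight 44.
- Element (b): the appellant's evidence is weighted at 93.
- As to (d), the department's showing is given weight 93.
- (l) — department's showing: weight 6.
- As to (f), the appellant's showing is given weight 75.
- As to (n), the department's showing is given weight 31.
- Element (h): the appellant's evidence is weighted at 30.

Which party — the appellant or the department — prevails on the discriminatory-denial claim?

appellant

— Issue I —
At Stage I.1 the appellant must meet a clear and cogent showing (weight is at least 68): on (a) the weight is 95 less the opposing 27 gives net 68, ≥ 68, so (a) meets the standard; on (b) the weight is 93 less the opposing 19 gives net 74, ≥ 68, so (b) meets the standard.
  Stage I.1 is satisfied; the onus moves to the department.
At Stage I.2 the department must meet a scintilla of evidence (weight exceeds 18): on (c) the weight is 82 less the opposing 61 gives net 21, which does exceed 18, so (c) meets the standard.
  All elements met. The department retains the burden for Stage I.3.
At Stage I.3 the department must meet a more-likely-than-not showing (weight exceeds 48): on (d) the weight is 93 less the opposing 44 gives net 49, > 48, so (d) meets the standard; on (e) the weight is 51, > 48, so (e) meets the standard.
  The department carries the last stage.
Every stage carried; the department prevails on this issue.
— Issue II —
At Stage II.1 the appellant must meet the preponderance of the evidence (weight exceeds 49): on (f) the weight is 75 less the opposing 19 gives net 56, which does exceed 49, so (f) meets the standard.
  All elements met. The burden passes to the department.
At Stage II.2 the department must meet the preponderance of the evidence (weight exceeds 49): on (g) the weight is 70 less the opposing 21 gives net 49, ≤ 49, so (g) does not meet the standard.
  The department does not carry Stage II.2.
The appellant prevails on this issue.
— Issue III —
Stage III.1 (appellant, a heightened civil standard, weight is at least 74): (j) net 97−23=74 ≥ 74 — meets; (k) 74 ≥ 74 — meets.
  Stage III.1 is satisfied; the onus moves to the department.
Stage III.2 (department, a prima facie showing, weight exceeds 10): (l) 6 ≤ 10 — fails.
  The department does not carry Stage III.2.
The analysis ends at Stage III.2; the appellant prevails on this issue.
Per-issue: Issue I → department; Issue II → appellant; Issue III → appellant. The appellant must prevail on at least one issue; overall, the appellant prevails.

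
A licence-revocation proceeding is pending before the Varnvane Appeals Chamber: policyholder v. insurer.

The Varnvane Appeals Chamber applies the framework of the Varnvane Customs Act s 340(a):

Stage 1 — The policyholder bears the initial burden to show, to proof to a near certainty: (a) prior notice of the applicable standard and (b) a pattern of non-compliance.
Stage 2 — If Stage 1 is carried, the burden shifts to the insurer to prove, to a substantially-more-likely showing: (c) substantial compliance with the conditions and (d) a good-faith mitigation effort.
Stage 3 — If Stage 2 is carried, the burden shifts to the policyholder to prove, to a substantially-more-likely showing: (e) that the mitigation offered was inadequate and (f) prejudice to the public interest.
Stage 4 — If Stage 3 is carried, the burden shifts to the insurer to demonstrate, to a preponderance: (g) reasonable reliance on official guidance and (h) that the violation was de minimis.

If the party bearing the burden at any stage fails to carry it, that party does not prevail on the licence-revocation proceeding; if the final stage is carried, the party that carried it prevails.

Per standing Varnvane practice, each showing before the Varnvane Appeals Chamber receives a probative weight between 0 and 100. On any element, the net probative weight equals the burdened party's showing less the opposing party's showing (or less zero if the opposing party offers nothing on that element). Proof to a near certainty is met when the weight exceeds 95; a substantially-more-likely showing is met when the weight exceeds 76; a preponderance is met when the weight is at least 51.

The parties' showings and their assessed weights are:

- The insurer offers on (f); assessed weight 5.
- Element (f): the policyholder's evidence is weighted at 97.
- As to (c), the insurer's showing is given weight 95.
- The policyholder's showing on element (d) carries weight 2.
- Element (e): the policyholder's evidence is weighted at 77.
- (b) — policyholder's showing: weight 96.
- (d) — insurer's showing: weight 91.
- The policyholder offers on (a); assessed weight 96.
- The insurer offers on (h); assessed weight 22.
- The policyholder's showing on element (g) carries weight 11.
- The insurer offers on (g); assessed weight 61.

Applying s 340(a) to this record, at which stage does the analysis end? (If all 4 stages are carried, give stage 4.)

stage 4

Stage 1 — burden on policyholder; standard: proof to a near certainty (weight exceeds 95).
    (a): 96 > 95 [met]
    (b): 96 > 95 [met]
  The policyholder carries Stage 1; the insurer now bears the burden.
Stage 2 — burden on insurer; standard: a substantially-more-likely showing (weight exceeds 76).
    (c): 95 > 76 [met]
    (d): 91 − 2 = 89 > 76 [met]
  Stage 2 is satisfied; the onus moves to the policyholder.
Stage 3 — burden on policyholder; standard: a substantially-more-likely showing (weight exceeds 76).
    (e): 77 > 76 [met]
    (f): 97 − 5 = 92 > 76 [met]
  Stage 3 is satisfied; the onus moves to the insurer.
Stage 4 — burden on insurer; standard: a preponderance (weight is at least 51).
    (g): 61 − 11 = 50 < 51 [not met]
    (h): 22 < 51 [not met]
  Stage 4 not carried; the insurer fails its burden.
The analysis ends at Stage 4; the policyholder prevails.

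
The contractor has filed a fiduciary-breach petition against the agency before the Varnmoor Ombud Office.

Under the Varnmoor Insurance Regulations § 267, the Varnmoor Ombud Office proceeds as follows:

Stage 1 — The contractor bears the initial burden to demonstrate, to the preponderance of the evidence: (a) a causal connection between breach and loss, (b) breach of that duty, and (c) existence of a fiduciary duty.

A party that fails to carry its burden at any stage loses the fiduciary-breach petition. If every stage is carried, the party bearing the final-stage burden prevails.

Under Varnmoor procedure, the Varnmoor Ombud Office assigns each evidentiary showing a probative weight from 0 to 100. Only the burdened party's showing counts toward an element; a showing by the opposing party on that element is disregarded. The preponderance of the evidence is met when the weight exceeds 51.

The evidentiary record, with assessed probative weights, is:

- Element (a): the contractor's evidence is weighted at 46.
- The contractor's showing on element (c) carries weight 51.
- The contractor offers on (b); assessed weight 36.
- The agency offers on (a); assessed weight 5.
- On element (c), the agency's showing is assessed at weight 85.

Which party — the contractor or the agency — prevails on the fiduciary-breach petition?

Stage 1 — burden on contractor; standard: the preponderance of the evidence (weight exceeds 51).
    (a): 46 (agency's 5 disregarded) ≤ 51 [not met]
    (b): 36 ≤ 51 [not met]
    (c): 51 (agency's 85 disregarded) ≤ 51 [not met]
  Not every element is met, so the contractor fails to carry Stage 1.
So the agency prevails.

agency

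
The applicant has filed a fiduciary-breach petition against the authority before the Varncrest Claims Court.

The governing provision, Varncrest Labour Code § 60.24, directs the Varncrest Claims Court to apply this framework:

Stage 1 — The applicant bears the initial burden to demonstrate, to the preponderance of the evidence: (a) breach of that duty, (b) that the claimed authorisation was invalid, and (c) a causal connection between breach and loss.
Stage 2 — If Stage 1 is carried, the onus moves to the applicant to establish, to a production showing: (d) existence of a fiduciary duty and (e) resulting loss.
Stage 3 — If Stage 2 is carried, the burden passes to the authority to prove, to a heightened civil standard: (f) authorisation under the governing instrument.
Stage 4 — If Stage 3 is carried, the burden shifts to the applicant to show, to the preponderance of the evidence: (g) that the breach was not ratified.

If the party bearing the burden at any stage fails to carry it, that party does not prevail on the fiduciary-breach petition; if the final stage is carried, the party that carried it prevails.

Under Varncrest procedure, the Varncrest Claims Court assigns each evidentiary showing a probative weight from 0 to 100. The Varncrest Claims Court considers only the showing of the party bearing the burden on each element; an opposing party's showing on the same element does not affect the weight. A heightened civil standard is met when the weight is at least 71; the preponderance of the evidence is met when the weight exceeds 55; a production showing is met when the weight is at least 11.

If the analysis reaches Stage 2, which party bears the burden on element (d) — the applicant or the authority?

applicant

Stage 2's rule assigns the burden to the applicant (to a production showing).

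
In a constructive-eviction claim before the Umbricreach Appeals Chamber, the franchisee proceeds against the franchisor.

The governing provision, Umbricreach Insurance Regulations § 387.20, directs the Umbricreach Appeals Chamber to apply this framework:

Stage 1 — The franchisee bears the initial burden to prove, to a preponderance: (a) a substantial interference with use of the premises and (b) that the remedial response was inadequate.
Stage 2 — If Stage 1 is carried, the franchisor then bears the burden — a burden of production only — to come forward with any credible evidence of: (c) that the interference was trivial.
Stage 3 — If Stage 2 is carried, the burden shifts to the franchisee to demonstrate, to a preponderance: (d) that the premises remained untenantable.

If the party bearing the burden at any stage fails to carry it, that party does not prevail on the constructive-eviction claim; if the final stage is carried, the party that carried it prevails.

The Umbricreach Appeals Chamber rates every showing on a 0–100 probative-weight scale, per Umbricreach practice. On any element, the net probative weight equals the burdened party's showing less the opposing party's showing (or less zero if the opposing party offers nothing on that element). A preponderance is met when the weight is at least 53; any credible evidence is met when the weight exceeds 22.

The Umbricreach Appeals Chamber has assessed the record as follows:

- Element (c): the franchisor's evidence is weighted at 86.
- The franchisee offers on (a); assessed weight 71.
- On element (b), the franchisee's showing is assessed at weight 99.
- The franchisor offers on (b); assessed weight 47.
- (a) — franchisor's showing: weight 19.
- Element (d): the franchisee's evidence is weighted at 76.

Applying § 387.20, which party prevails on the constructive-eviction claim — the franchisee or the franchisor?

Stage 1 — burden on franchisee; standard: a preponderance (weight is at least 53).
    (a): 71 − 19 = 52 < 53 [not met]
    (b): 99 − 47 = 52 < 53 [not met]
  The franchisee does not carry Stage 1.
The analysis ends at Stage 1; the franchisor prevails.

franchisor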